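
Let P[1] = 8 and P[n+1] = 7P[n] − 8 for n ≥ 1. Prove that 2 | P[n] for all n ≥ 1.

Base case: P[1] = 8 = 2·4, so 2 | P[1].
Assume 2 | P[k], so P[k] = 2t for some integer t.
Then P[k+1] = 7P[k] − 8 = 7·(2t) − 8 = 2(7t − 4), so 2 | P[k+1].
So the property holds for k+1, and by induction 2 | P[n] for all n ≥ 1.

2 | P[n]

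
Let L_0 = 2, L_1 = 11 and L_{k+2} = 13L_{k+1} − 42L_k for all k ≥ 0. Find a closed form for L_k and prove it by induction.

Claim: L_k = 3·6^k − 7^k.

Base cases: L_0 = 2 and 3·6^0 − 7^0 = 2; L_1 = 11 and 3·6^1 − 7^1 = 11.
Assume L_j = 3·6^j − 7^j for all 0 ≤ j ≤ m, where m ≥ 1.
Then L_{m+1} = 13L_m − 42L_{m−1} = 13·(3·6^m − 7^m) − 42·(3·6^{m−1} − 7^{m−1}) = 3·(13·6 − 42)6^{m−1} − (13·7 − 42)7^{m−1} = 108·6^{m−1} − 49·7^{m−1} = 3·6^{m+1} − 7^{m+1}.
By strong induction, L_k = 3·6^k − 7^k for all k ≥ 0.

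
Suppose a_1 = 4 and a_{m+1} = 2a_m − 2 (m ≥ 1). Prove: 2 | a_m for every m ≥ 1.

Base case: a_1 = 4 = 2·2, so 2 | a_1.
Assume 2 | a_r, so a_r = 2t for some integer t.
Then a_{r+1} = 2a_r − 2 = 2·(2t) − 2 = 2(2t − 1), so 2 | a_{r+1}.
This completes the inductive step, so 2 | a_m for all m ≥ 1.

2 | a_m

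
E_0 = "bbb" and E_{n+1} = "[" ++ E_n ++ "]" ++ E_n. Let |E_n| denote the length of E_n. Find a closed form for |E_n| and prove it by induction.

Claim: |E_n| = 5·2^n − 2.

Base case: |E_0| = 3, and 5·2^0 − 2 = 3.
Assume |E_j| = 5·2^j − 2.
Then |E_{j+1}| = 1 + |E_j| + 1 + |E_j| = 2|E_j| + 2 = 2(5·2^j − 2) + 2 = 5·2^{j+1} − 4 + 2 = 5·2^{j+1} − 2.
By induction, |E_n| = 5·2^n − 2 for all n ≥ 0.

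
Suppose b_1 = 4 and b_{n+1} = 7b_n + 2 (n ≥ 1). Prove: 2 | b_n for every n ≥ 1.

Base case: b_1 = 4 = 2·2, so 2 | b_1.
Assume 2 | b_m, so b_m = 2t for some integer t.
Then b_{m+1} = 7b_m + 2 = 7·(2t) + 2 = 2(7t + 1), so 2 | b_{m+1}.
By induction, 2 | b_n for all n ≥ 1.

2 | b_n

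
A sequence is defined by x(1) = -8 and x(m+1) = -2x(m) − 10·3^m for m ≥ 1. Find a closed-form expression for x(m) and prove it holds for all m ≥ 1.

Claim: x(m) = (-2)^m − 2·3^m.

Base case: x(1) = -8, and (-2)^1 − 2·3^1 = -2 − 6 = -8.
Assume x(r) = (-2)^r − 2·3^r for some r ≥ 1.
Then x(r+1) = -2x(r) − 10·3^r = -2·((-2)^r − 2·3^r) − 10·3^r = (-2)^{r+1} + 4·3^r − 10·3^r = (-2)^{r+1} − 6·3^r = (-2)^{r+1} − 2·3^{r+1}.
So the formula holds for r+1, and by induction x(m) = (-2)^m − 2·3^m for all m ≥ 1.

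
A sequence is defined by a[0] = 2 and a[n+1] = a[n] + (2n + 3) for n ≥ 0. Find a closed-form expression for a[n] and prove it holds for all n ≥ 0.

Claim: a[n] = n^2 + 2n + 2.

Base case: a[0] = 2, and 0^2 + 2·0 + 2 = 2.
Assume a[r] = r^2 + 2r + 2.
Then a[r+1] = a[r] + (2r + 3) = (r^2 + 2r + 2) + (2r + 3) = r^2 + 4r + 5,
and (r+1)^2 + 2·(r+1) + 2 = r^2 + 4r + 5.
This completes the inductive step, so a[n] = n^2 + 2n + 2 for all n ≥ 0.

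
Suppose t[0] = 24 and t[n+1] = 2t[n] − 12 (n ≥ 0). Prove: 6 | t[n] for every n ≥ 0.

Base case: t[0] = 24 = 6·4, so 6 | t[0].
Assume 6 | t[m], so t[m] = 6s for some integer s.
Then t[m+1] = 2t[m] − 12 = 2·(6s) − 12 = 6(2s − 2), so 6 | t[m+1].
Hence 6 | t[n] for every n ≥ 0, by induction.

6 | t[n]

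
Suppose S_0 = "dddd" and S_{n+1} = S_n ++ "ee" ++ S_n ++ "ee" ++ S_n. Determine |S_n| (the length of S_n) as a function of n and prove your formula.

Claim: |S_n| = 6·3^n − 2.

Base case: |S_0| = 4, and 6·3^0 − 2 = 4.
Assume |S_m| = 6·3^m − 2.
Then |S_{m+1}| = 3|S_m| + 4 = 3(6·3^m − 2) + 4 = 6·3^{m+1} − 6 + 4 = 6·3^{m+1} − 2.
By induction, |S_n| = 6·3^n − 2 for all n ≥ 0.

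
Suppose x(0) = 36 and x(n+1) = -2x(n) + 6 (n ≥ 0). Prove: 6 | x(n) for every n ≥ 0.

Base case: x(0) = 36 = 6·6, so 6 | x(0).
Assume 6 | x(j), so x(j) = 6t for some integer t.
Then x(j+1) = -2x(j) + 6 = -2·(6t) + 6 = 6(-2t + 1), so 6 | x(j+1).
By induction, 6 | x(n) for all n ≥ 0.

6 | x(n)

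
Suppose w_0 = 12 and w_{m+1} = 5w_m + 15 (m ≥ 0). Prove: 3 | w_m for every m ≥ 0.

Base case: w_0 = 12 = 3·4, so 3 | w_0.
Assume 3 | w_r, so w_r = 3t for some integer t.
Then w_{r+1} = 5w_r + 15 = 5·(3t) + 15 = 3(5t + 5), so 3 | w_{r+1}.
So the property holds for r+1, and by induction 3 | w_m for all m ≥ 0.

3 | w_m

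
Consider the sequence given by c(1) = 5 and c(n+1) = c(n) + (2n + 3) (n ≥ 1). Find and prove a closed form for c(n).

Claim: c(n) = n^2 + 2n + 2.

Base case: c(1) = 5, and 1^2 + 2·1 + 2 = 5.
Assume c(m) = m^2 + 2m + 2.
Then c(m+1) = c(m) + (2m + 3) = (m^2 + 2m + 2) + (2m + 3) = m^2 + 4m + 5,
and (m+1)^2 + 2·(m+1) + 2 = m^2 + 4m + 5.
This completes the inductive step, so c(n) = n^2 + 2n + 2 for all n ≥ 1.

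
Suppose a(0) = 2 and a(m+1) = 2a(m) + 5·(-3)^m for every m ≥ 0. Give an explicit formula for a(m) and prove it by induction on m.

Claim: a(m) = 3·2^m − (-3)^m.

Base case: a(0) = 2, and 3·2^0 − (-3)^0 = 3 − 1 = 2.
Assume a(j) = 3·2^j − (-3)^j for some j ≥ 0.
Then a(j+1) = 2a(j) + 5·(-3)^j = 2·(3·2^j − (-3)^j) + 5·(-3)^j = 3·2^{j+1} − 2·(-3)^j + 5·(-3)^j = 3·2^{j+1} + 3·(-3)^j = 3·2^{j+1} − (-3)^{j+1}.
So the formula holds for j+1, and by induction a(m) = 3·2^m − (-3)^m for all m ≥ 0.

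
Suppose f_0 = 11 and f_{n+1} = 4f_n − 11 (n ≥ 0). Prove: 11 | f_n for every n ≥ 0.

Base case: f_0 = 11 = 11·1, so 11 | f_0.
Assume 11 | f_m, so f_m = 11t for some integer t.
Then f_{m+1} = 4f_m − 11 = 4·(11t) − 11 = 11(4t − 1), so 11 | f_{m+1}.
So the property holds for m+1, and by induction 11 | f_n for all n ≥ 0.

11 | f_n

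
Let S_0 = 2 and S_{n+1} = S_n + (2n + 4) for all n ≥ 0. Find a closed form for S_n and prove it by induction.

Claim: S_n = n^2 + 3n + 2.

Base case: S_0 = 2, and 0^2 + 3·0 + 2 = 2.
Assume S_j = j^2 + 3j + 2.
Then S_{j+1} = S_j + (2j + 4) = (j^2 + 3j + 2) + (2j + 4) = j^2 + 5j + 6,
and (j+1)^2 + 3·(j+1) + 2 = j^2 + 5j + 6.
Hence S_n = n^2 + 3n + 2 for every n ≥ 0, by induction.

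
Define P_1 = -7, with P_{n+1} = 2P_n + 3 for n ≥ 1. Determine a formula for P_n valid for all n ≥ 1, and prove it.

Claim: P_n = -2^{n+1} − 3.

Base case: P_1 = -7, and -2^{1+1} − 3 = -4 − 3 = -7.
Assume P_j = -2^{j+1} − 3 for some j ≥ 1.
Then P_{j+1} = 2P_j + 3 = 2·(-2^{j+1} − 3) + 3 = -2^{j+2} − 6 + 3 = -2^{j+2} − 3.
By induction, P_n = -2^{n+1} − 3 for all n ≥ 1.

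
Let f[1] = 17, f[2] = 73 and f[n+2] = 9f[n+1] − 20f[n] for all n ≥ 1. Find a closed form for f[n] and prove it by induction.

Claim: f[n] = 3·4^n + 5^n.

Base cases: f[1] = 17 and 3·4^1 + 5^1 = 17; f[2] = 73 and 3·4^2 + 5^2 = 73.
Assume f[j] = 3·4^j + 5^j for all 1 ≤ j ≤ m, where m ≥ 2.
Then f[m+1] = 9f[m] − 20f[m−1] = 9·(3·4^m + 5^m) − 20·(3·4^{m−1} + 5^{m−1}) = 3·(9·4 − 20)4^{m−1} + (9·5 − 20)5^{m−1} = 48·4^{m−1} + 25·5^{m−1} = 3·4^{m+1} + 5^{m+1}.
Hence f[n] = 3·4^n + 5^n for every n ≥ 1, by strong induction.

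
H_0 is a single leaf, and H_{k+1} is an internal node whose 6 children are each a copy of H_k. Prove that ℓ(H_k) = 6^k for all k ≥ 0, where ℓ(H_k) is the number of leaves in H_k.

Base case: ℓ(H_0) = 1, and 6^0 = 1.
Assume ℓ(H_r) = 6^r.
Then ℓ(H_{r+1}) = 6·ℓ(H_r) = 6·6^r = 6^{r+1}.
By induction, ℓ(H_k) = 6^k for all k ≥ 0.

ℓ(H_k) = 6^k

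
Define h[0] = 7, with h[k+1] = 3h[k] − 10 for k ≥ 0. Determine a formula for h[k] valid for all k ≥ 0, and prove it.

Claim: h[k] = 2·3^k + 5.

Base case: h[0] = 7, and 2·3^0 + 5 = 2 + 5 = 7.
Assume h[j] = 2·3^j + 5 for some j ≥ 0.
Then h[j+1] = 3h[j] − 10 = 3·(2·3^j + 5) − 10 = 6·3^j + 15 − 10 = 2·3^{j+1} + 5.
By induction, h[k] = 2·3^k + 5 for all k ≥ 0.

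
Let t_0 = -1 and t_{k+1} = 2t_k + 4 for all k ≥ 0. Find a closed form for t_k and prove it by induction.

Claim: t_k = 3·2^k − 4.

Base case: t_0 = -1, and 3·2^0 − 4 = 3 − 4 = -1.
Assume t_m = 3·2^m − 4 for some m ≥ 0.
Then t_{m+1} = 2t_m + 4 = 2·(3·2^m − 4) + 4 = 6·2^m − 8 + 4 = 3·2^{m+1} − 4.
So the formula holds for m+1, and by induction t_k = 3·2^k − 4 for all k ≥ 0.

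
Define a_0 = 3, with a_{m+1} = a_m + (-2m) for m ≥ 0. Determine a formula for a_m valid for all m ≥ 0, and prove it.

Claim: a_m = -m^2 + m + 3.

Base case: a_0 = 3, and -0^2 + 0 + 3 = 3.
Assume a_r = -r^2 + r + 3.
Then a_{r+1} = a_r + (-2r) = (-r^2 + r + 3) + (-2r) = -r^2 − r + 3,
and -(r+1)^2 + (r+1) + 3 = -r^2 − r + 3.
This completes the inductive step, so a_m = -m^2 + m + 3 for all m ≥ 0.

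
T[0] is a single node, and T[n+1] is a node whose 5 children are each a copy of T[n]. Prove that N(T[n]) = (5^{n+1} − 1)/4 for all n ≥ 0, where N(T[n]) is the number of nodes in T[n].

Base case: N(T[0]) = 1, and (5^{0+1} − 1)/4 = 1.
Assume N(T[k]) = (5^{k+1} − 1)/4.
Then N(T[k+1]) = 1 + 5N(T[k]) = 1 + 5·(5^{k+1} − 1)/4 = 1 + (5^{k+2} − 5)/4 = (4 + 5^{k+2} − 5)/4 = (5^{k+2} − 1)/4.
By induction, N(T[n]) = (5^{n+1} − 1)/4 for all n ≥ 0.

N(T[n]) = (5^{n+1} − 1)/4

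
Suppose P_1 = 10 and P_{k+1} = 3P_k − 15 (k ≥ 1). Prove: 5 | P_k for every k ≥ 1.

Base case: P_1 = 10 = 5·2, so 5 | P_1.
Assume 5 | P_m, so P_m = 5t for some integer t.
Then P_{m+1} = 3P_m − 15 = 3·(5t) − 15 = 5(3t − 3), so 5 | P_{m+1}.
Hence 5 | P_k for every k ≥ 1, by induction.

5 | P_k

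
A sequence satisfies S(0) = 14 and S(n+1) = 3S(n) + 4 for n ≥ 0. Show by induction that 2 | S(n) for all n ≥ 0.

Base case: S(0) = 14 = 2·7, so 2 | S(0).
Assume 2 | S(k), so S(k) = 2t for some integer t.
Then S(k+1) = 3S(k) + 4 = 3·(2t) + 4 = 2(3t + 2), so 2 | S(k+1).
So the property holds for k+1, and by induction 2 | S(n) for all n ≥ 0.

2 | S(n)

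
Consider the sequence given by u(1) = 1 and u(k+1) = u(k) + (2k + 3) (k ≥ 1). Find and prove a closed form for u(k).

Claim: u(k) = k^2 + 2k − 2.

Base case: u(1) = 1, and 1^2 + 2·1 − 2 = 1.
Assume u(m) = m^2 + 2m − 2.
Then u(m+1) = u(m) + (2m + 3) = (m^2 + 2m − 2) + (2m + 3) = m^2 + 4m + 1,
and (m+1)^2 + 2·(m+1) − 2 = m^2 + 4m + 1.
This completes the inductive step, so u(k) = k^2 + 2k − 2 for all k ≥ 1.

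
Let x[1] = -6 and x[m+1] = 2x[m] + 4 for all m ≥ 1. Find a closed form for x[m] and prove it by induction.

Claim: x[m] = -2^m − 4.

Base case: x[1] = -6, and -2^1 − 4 = -2 − 4 = -6.
Assume x[r] = -2^r − 4 for some r ≥ 1.
Then x[r+1] = 2x[r] + 4 = 2·(-2^r − 4) + 4 = -2^{r+1} − 8 + 4 = -2^{r+1} − 4.
So the formula holds for r+1, and by induction x[m] = -2^m − 4 for all m ≥ 1.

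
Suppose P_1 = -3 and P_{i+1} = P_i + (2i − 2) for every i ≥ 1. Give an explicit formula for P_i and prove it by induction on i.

Claim: P_i = i^2 − 3i − 1.

Base case: P_1 = -3, and 1^2 − 3·1 − 1 = -3.
Assume P_r = r^2 − 3r − 1.
Then P_{r+1} = P_r + (2r − 2) = (r^2 − 3r − 1) + (2r − 2) = r^2 − r − 3,
and (r+1)^2 − 3·(r+1) − 1 = r^2 − r − 3.
By induction, P_i = i^2 − 3i − 1 for all i ≥ 1.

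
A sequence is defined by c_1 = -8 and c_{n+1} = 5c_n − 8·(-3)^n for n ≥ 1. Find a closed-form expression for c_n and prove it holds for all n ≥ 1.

Claim: c_n = -5^n + (-3)^n.

Base case: c_1 = -8, and -5^1 + (-3)^1 = -5 − 3 = -8.
Assume c_k = -5^k + (-3)^k for some k ≥ 1.
Then c_{k+1} = 5c_k − 8·(-3)^k = 5·(-5^k + (-3)^k) − 8·(-3)^k = -5^{k+1} + 5·(-3)^k − 8·(-3)^k = -5^{k+1} − 3·(-3)^k = -5^{k+1} + (-3)^{k+1}.
So the formula holds for k+1, and by induction c_n = -5^n + (-3)^n for all n ≥ 1.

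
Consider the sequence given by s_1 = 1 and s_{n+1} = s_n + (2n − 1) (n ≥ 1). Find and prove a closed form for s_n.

Claim: s_n = n^2 − 2n + 2.

Base case: s_1 = 1, and 1^2 − 2·1 + 2 = 1.
Assume s_j = j^2 − 2j + 2.
Then s_{j+1} = s_j + (2j − 1) = (j^2 − 2j + 2) + (2j − 1) = j^2 + 1,
and (j+1)^2 − 2·(j+1) + 2 = j^2 + 1.
This completes the inductive step, so s_n = n^2 − 2n + 2 for all n ≥ 1.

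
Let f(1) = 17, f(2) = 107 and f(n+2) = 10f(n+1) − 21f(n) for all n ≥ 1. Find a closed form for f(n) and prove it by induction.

Claim: f(n) = 3^n + 2·7^n.

Base cases: f(1) = 17 and 3^1 + 2·7^1 = 17; f(2) = 107 and 3^2 + 2·7^2 = 107.
Assume f(j) = 3^j + 2·7^j for all 1 ≤ j ≤ m, where m ≥ 2.
Then f(m+1) = 10f(m) − 21f(m−1) = 10·(3^m + 2·7^m) − 21·(3^{m−1} + 2·7^{m−1}) = (10·3 − 21)3^{m−1} + 2·(10·7 − 21)7^{m−1} = 9·3^{m−1} + 98·7^{m−1} = 3^{m+1} + 2·7^{m+1}.
So the formula holds for m+1, and by strong induction f(n) = 3^n + 2·7^n for all n ≥ 1.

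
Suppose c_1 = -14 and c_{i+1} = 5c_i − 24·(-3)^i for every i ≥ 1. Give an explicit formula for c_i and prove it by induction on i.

Claim: c_i = -5^i + 3·(-3)^i.

Base case: c_1 = -14, and -5^1 + 3·(-3)^1 = -5 − 9 = -14.
Assume c_k = -5^k + 3·(-3)^k for some k ≥ 1.
Then c_{k+1} = 5c_k − 24·(-3)^k = 5·(-5^k + 3·(-3)^k) − 24·(-3)^k = -5^{k+1} + 15·(-3)^k − 24·(-3)^k = -5^{k+1} − 9·(-3)^k = -5^{k+1} + 3·(-3)^{k+1}.
This completes the inductive step, so c_i = -5^i + 3·(-3)^i for all i ≥ 1.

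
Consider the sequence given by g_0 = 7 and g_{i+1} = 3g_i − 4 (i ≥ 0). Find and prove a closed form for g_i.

Claim: g_i = 5·3^i + 2.

Base case: g_0 = 7, and 5·3^0 + 2 = 5 + 2 = 7.
Assume g_r = 5·3^r + 2 for some r ≥ 0.
Then g_{r+1} = 3g_r − 4 = 3·(5·3^r + 2) − 4 = 15·3^r + 6 − 4 = 5·3^{r+1} + 2.
Hence g_i = 5·3^i + 2 for every i ≥ 0, by induction.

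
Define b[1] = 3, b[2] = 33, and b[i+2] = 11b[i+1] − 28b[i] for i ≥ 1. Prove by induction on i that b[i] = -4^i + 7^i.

Base cases: b[1] = 3 and -4^1 + 7^1 = 3; b[2] = 33 and -4^2 + 7^2 = 33.
Assume b[j] = -4^j + 7^j for all 1 ≤ j ≤ k, where k ≥ 2.
Then b[k+1] = 11b[k] − 28b[k−1] = 11·(-4^k + 7^k) − 28·(-4^{k−1} + 7^{k−1}) = -(11·4 − 28)4^{k−1} + (11·7 − 28)7^{k−1} = -16·4^{k−1} + 49·7^{k−1} = -4^{k+1} + 7^{k+1}.
Hence b[i] = -4^i + 7^i for every i ≥ 1, by strong induction.

b[i] = -4^i + 7^i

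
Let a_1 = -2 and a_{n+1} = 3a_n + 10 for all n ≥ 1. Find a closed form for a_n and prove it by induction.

Claim: a_n = 3^n − 5.

Base case: a_1 = -2, and 3^1 − 5 = 3 − 5 = -2.
Assume a_r = 3^r − 5 for some r ≥ 1.
Then a_{r+1} = 3a_r + 10 = 3·(3^r − 5) + 10 = 3^{r+1} − 15 + 10 = 3^{r+1} − 5.
Hence a_n = 3^n − 5 for every n ≥ 1, by induction.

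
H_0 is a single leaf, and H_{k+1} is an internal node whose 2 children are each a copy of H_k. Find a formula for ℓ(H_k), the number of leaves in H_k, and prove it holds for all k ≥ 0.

Claim: ℓ(H_k) = 2^k.

Base case: ℓ(H_0) = 1, and 2^0 = 1.
Assume ℓ(H_m) = 2^m.
Then ℓ(H_{m+1}) = 2·ℓ(H_m) = 2·2^m = 2^{m+1}.
Hence ℓ(H_k) = 2^k for every k ≥ 0, by induction.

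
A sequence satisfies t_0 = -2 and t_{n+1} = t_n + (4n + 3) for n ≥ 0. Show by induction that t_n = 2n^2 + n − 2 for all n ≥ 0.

Base case: t_0 = -2, and 2·0^2 + 0 − 2 = -2.
Assume t_r = 2r^2 + r − 2.
Then t_{r+1} = t_r + (4r + 3) = (2r^2 + r − 2) + (4r + 3) = 2r^2 + 5r + 1,
and 2·(r+1)^2 + (r+1) − 2 = 2r^2 + 5r + 1.
This completes the inductive step, so t_n = 2n^2 + n − 2 for all n ≥ 0.

t_n = 2n^2 + n − 2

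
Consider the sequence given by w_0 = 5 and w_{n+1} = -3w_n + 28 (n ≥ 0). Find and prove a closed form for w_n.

Claim: w_n = -2·(-3)^n + 7.

Base case: w_0 = 5, and -2·(-3)^0 + 7 = -2 + 7 = 5.
Assume w_j = -2·(-3)^j + 7 for some j ≥ 0.
Then w_{j+1} = -3w_j + 28 = -3·(-2·(-3)^j + 7) + 28 = 6·(-3)^j − 21 + 28 = -2·(-3)^{j+1} + 7.
So the formula holds for j+1, and by induction w_n = -2·(-3)^n + 7 for all n ≥ 0.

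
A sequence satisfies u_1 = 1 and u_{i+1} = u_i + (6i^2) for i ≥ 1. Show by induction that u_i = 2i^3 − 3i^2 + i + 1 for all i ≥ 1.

Base case: u_1 = 1, and 2·1^3 − 3·1^2 + 1 + 1 = 1.
Assume u_k = 2k^3 − 3k^2 + k + 1.
Then u_{k+1} = u_k + (6k^2) = (2k^3 − 3k^2 + k + 1) + (6k^2) = 2k^3 + 3k^2 + k + 1,
and 2·(k+1)^3 − 3·(k+1)^2 + (k+1) + 1 = 2k^3 + 3k^2 + k + 1.
Hence u_i = 2i^3 − 3i^2 + i + 1 for every i ≥ 1, by induction.

u_i = 2i^3 − 3i^2 + i + 1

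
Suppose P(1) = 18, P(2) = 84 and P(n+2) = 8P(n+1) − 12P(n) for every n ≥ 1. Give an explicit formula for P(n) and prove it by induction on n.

Claim: P(n) = 3·2^n + 2·6^n.

Base cases: P(1) = 18 and 3·2^1 + 2·6^1 = 18; P(2) = 84 and 3·2^2 + 2·6^2 = 84.
Assume P(i) = 3·2^i + 2·6^i for all 1 ≤ i ≤ j, where j ≥ 2.
Then P(j+1) = 8P(j) − 12P(j−1) = 8·(3·2^j + 2·6^j) − 12·(3·2^{j−1} + 2·6^{j−1}) = 3·(8·2 − 12)2^{j−1} + 2·(8·6 − 12)6^{j−1} = 12·2^{j−1} + 72·6^{j−1} = 3·2^{j+1} + 2·6^{j+1}.
Hence P(n) = 3·2^n + 2·6^n for every n ≥ 1, by strong induction.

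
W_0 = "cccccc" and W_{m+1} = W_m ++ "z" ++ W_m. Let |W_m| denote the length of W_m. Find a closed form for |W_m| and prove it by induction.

Claim: |W_m| = 7·2^m − 1.

Base case: |W_0| = 6, and 7·2^0 − 1 = 6.
Assume |W_j| = 7·2^j − 1.
Then |W_{j+1}| = |W_j| + 1 + |W_j| = 2|W_j| + 1 = 2(7·2^j − 1) + 1 = 7·2^{j+1} − 2 + 1 = 7·2^{j+1} − 1.
Hence |W_m| = 7·2^m − 1 for every m ≥ 0, by induction.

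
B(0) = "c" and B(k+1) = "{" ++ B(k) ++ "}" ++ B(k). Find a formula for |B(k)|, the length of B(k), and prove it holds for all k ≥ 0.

Claim: |B(k)| = 3·2^k − 2.

Base case: |B(0)| = 1, and 3·2^0 − 2 = 1.
Assume |B(j)| = 3·2^j − 2.
Then |B(j+1)| = 1 + |B(j)| + 1 + |B(j)| = 2|B(j)| + 2 = 2(3·2^j − 2) + 2 = 3·2^{j+1} − 4 + 2 = 3·2^{j+1} − 2.
This completes the inductive step, so |B(k)| = 3·2^k − 2 for all k ≥ 0.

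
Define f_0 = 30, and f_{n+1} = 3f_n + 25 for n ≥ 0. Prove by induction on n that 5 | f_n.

Base case: f_0 = 30 = 5·6, so 5 | f_0.
Assume 5 | f_j, so f_j = 5t for some integer t.
Then f_{j+1} = 3f_j + 25 = 3·(5t) + 25 = 5(3t + 5), so 5 | f_{j+1}.
By induction, 5 | f_n for all n ≥ 0.

5 | f_n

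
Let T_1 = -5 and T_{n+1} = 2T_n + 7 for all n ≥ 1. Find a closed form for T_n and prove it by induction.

Claim: T_n = 2^n − 7.

Base case: T_1 = -5, and 2^1 − 7 = 2 − 7 = -5.
Assume T_m = 2^m − 7 for some m ≥ 1.
Then T_{m+1} = 2T_m + 7 = 2·(2^m − 7) + 7 = 2^{m+1} − 14 + 7 = 2^{m+1} − 7.
So the formula holds for m+1, and by induction T_n = 2^n − 7 for all n ≥ 1.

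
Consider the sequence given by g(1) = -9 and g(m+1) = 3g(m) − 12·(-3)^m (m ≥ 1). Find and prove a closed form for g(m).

Claim: g(m) = -3^m + 2·(-3)^m.

Base case: g(1) = -9, and -3^1 + 2·(-3)^1 = -3 − 6 = -9.
Assume g(k) = -3^k + 2·(-3)^k for some k ≥ 1.
Then g(k+1) = 3g(k) − 12·(-3)^k = 3·(-3^k + 2·(-3)^k) − 12·(-3)^k = -3^{k+1} + 6·(-3)^k − 12·(-3)^k = -3^{k+1} − 6·(-3)^k = -3^{k+1} + 2·(-3)^{k+1}.
So the formula holds for k+1, and by induction g(m) = -3^m + 2·(-3)^m for all m ≥ 1.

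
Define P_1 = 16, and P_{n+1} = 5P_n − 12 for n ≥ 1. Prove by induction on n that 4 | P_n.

Base case: P_1 = 16 = 4·4, so 4 | P_1.
Assume 4 | P_m, so P_m = 4t for some integer t.
Then P_{m+1} = 5P_m − 12 = 5·(4t) − 12 = 4(5t − 3), so 4 | P_{m+1}.
This completes the inductive step, so 4 | P_n for all n ≥ 1.

4 | P_n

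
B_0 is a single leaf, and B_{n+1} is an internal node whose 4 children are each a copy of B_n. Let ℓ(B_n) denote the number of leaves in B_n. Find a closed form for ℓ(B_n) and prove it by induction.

Claim: ℓ(B_n) = 4^n.

Base case: ℓ(B_0) = 1, and 4^0 = 1.
Assume ℓ(B_r) = 4^r.
Then ℓ(B_{r+1}) = 4·ℓ(B_r) = 4·4^r = 4^{r+1}.
So the formula holds for r+1, and by induction ℓ(B_n) = 4^n for all n ≥ 0.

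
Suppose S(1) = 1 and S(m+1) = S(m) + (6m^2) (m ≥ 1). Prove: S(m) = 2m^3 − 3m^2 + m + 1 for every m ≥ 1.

Base case: S(1) = 1, and 2·1^3 − 3·1^2 + 1 + 1 = 1.
Assume S(r) = 2r^3 − 3r^2 + r + 1.
Then S(r+1) = S(r) + (6r^2) = (2r^3 − 3r^2 + r + 1) + (6r^2) = 2r^3 + 3r^2 + r + 1,
and 2·(r+1)^3 − 3·(r+1)^2 + (r+1) + 1 = 2r^3 + 3r^2 + r + 1.
By induction, S(m) = 2m^3 − 3m^2 + m + 1 for all m ≥ 1.

S(m) = 2m^3 − 3m^2 + m + 1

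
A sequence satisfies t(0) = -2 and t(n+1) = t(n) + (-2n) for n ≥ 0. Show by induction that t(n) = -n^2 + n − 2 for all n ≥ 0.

Base case: t(0) = -2, and -0^2 + 0 − 2 = -2.
Assume t(r) = -r^2 + r − 2.
Then t(r+1) = t(r) + (-2r) = (-r^2 + r − 2) + (-2r) = -r^2 − r − 2,
and -(r+1)^2 + (r+1) − 2 = -r^2 − r − 2.
Hence t(n) = -n^2 + n − 2 for every n ≥ 0, by induction.

t(n) = -n^2 + n − 2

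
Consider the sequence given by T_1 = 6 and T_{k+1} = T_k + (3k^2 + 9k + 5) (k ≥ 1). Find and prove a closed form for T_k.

Claim: T_k = k^3 + 3k^2 + k + 1.

Base case: T_1 = 6, and 1^3 + 3·1^2 + 1 + 1 = 6.
Assume T_j = j^3 + 3j^2 + j + 1.
Then T_{j+1} = T_j + (3j^2 + 9j + 5) = (j^3 + 3j^2 + j + 1) + (3j^2 + 9j + 5) = j^3 + 6j^2 + 10j + 6,
and (j+1)^3 + 3·(j+1)^2 + (j+1) + 1 = j^3 + 6j^2 + 10j + 6.
Hence T_k = k^3 + 3k^2 + k + 1 for every k ≥ 1, by induction.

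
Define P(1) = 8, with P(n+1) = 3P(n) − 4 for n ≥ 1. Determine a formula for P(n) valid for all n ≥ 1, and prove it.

Claim: P(n) = 2·3^n + 2.

Base case: P(1) = 8, and 2·3^1 + 2 = 6 + 2 = 8.
Assume P(k) = 2·3^k + 2 for some k ≥ 1.
Then P(k+1) = 3P(k) − 4 = 3·(2·3^k + 2) − 4 = 6·3^k + 6 − 4 = 2·3^{k+1} + 2.
By induction, P(n) = 2·3^n + 2 for all n ≥ 1.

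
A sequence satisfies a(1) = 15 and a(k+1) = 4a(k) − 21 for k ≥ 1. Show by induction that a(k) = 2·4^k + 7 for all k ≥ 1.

Base case: a(1) = 15, and 2·4^1 + 7 = 8 + 7 = 15.
Assume a(m) = 2·4^m + 7 for some m ≥ 1.
Then a(m+1) = 4a(m) − 21 = 4·(2·4^m + 7) − 21 = 8·4^m + 28 − 21 = 2·4^{m+1} + 7.
So the formula holds for m+1, and by induction a(k) = 2·4^k + 7 for all k ≥ 1.

a(k) = 2·4^k + 7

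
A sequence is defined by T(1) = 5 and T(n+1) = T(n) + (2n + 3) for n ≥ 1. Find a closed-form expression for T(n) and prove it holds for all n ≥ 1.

Claim: T(n) = n^2 + 2n + 2.

Base case: T(1) = 5, and 1^2 + 2·1 + 2 = 5.
Assume T(j) = j^2 + 2j + 2.
Then T(j+1) = T(j) + (2j + 3) = (j^2 + 2j + 2) + (2j + 3) = j^2 + 4j + 5,
and (j+1)^2 + 2·(j+1) + 2 = j^2 + 4j + 5.
By induction, T(n) = n^2 + 2n + 2 for all n ≥ 1.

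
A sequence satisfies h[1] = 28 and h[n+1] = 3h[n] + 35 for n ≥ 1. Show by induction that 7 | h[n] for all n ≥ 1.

Base case: h[1] = 28 = 7·4, so 7 | h[1].
Assume 7 | h[j], so h[j] = 7t for some integer t.
Then h[j+1] = 3h[j] + 35 = 3·(7t) + 35 = 7(3t + 5), so 7 | h[j+1].
This completes the inductive step, so 7 | h[n] for all n ≥ 1.

7 | h[n]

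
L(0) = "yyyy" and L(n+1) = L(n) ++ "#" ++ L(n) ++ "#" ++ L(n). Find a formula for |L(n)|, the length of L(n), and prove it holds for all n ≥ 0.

Claim: |L(n)| = 5·3^n − 1.

Base case: |L(0)| = 4, and 5·3^0 − 1 = 4.
Assume |L(m)| = 5·3^m − 1.
Then |L(m+1)| = 3|L(m)| + 2 = 3(5·3^m − 1) + 2 = 5·3^{m+1} − 3 + 2 = 5·3^{m+1} − 1.
This completes the inductive step, so |L(n)| = 5·3^n − 1 for all n ≥ 0.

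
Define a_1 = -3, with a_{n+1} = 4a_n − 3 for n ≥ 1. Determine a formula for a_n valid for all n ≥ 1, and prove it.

Claim: a_n = -4^n + 1.

Base case: a_1 = -3, and -4^1 + 1 = -4 + 1 = -3.
Assume a_k = -4^k + 1 for some k ≥ 1.
Then a_{k+1} = 4a_k − 3 = 4·(-4^k + 1) − 3 = -4^{k+1} + 4 − 3 = -4^{k+1} + 1.
By induction, a_n = -4^n + 1 for all n ≥ 1.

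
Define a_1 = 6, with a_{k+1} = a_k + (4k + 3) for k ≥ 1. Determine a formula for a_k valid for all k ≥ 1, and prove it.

Claim: a_k = 2k^2 + k + 3.

Base case: a_1 = 6, and 2·1^2 + 1 + 3 = 6.
Assume a_m = 2m^2 + m + 3.
Then a_{m+1} = a_m + (4m + 3) = (2m^2 + m + 3) + (4m + 3) = 2m^2 + 5m + 6,
and 2·(m+1)^2 + (m+1) + 3 = 2m^2 + 5m + 6.
By induction, a_k = 2k^2 + k + 3 for all k ≥ 1.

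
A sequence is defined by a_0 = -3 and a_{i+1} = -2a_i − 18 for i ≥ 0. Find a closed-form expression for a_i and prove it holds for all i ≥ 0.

Claim: a_i = 3·(-2)^i − 6.

Base case: a_0 = -3, and 3·(-2)^0 − 6 = 3 − 6 = -3.
Assume a_m = 3·(-2)^m − 6 for some m ≥ 0.
Then a_{m+1} = -2a_m − 18 = -2·(3·(-2)^m − 6) − 18 = -6·(-2)^m + 12 − 18 = 3·(-2)^{m+1} − 6.
So the formula holds for m+1, and by induction a_i = 3·(-2)^i − 6 for all i ≥ 0.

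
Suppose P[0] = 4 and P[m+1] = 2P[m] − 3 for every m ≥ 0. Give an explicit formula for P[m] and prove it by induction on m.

Claim: P[m] = 2^m + 3.

Base case: P[0] = 4, and 2^0 + 3 = 1 + 3 = 4.
Assume P[k] = 2^k + 3 for some k ≥ 0.
Then P[k+1] = 2P[k] − 3 = 2·(2^k + 3) − 3 = 2^{k+1} + 6 − 3 = 2^{k+1} + 3.
Hence P[m] = 2^m + 3 for every m ≥ 0, by induction.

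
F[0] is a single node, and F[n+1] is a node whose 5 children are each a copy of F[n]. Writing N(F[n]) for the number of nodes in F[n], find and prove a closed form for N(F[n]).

Claim: N(F[n]) = (5^{n+1} − 1)/4.

Base case: N(F[0]) = 1, and (5^{0+1} − 1)/4 = 1.
Assume N(F[m]) = (5^{m+1} − 1)/4.
Then N(F[m+1]) = 1 + 5N(F[m]) = 1 + 5·(5^{m+1} − 1)/4 = 1 + (5^{m+2} − 5)/4 = (4 + 5^{m+2} − 5)/4 = (5^{m+2} − 1)/4.
So the formula holds for m+1, and by induction N(F[n]) = (5^{n+1} − 1)/4 for all n ≥ 0.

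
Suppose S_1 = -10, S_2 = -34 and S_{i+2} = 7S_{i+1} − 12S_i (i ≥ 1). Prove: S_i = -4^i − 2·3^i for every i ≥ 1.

Base cases: S_1 = -10 and -4^1 − 2·3^1 = -10; S_2 = -34 and -4^2 − 2·3^2 = -34.
Assume S_t = -4^t − 2·3^t for all 1 ≤ t ≤ j, where j ≥ 2.
Then S_{j+1} = 7S_j − 12S_{j−1} = 7·(-4^j − 2·3^j) − 12·(-4^{j−1} − 2·3^{j−1}) = -(7·4 − 12)4^{j−1} − 2·(7·3 − 12)3^{j−1} = -16·4^{j−1} − 18·3^{j−1} = -4^{j+1} − 2·3^{j+1}.
So the formula holds for j+1, and by strong induction S_i = -4^i − 2·3^i for all i ≥ 1.

S_i = -4^i − 2·3^i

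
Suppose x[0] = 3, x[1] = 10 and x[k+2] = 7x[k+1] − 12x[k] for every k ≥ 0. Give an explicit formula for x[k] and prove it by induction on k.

Claim: x[k] = 2·3^k + 4^k.

Base cases: x[0] = 3 and 2·3^0 + 4^0 = 3; x[1] = 10 and 2·3^1 + 4^1 = 10.
Assume x[i] = 2·3^i + 4^i for all 0 ≤ i ≤ j, where j ≥ 1.
Then x[j+1] = 7x[j] − 12x[j−1] = 7·(2·3^j + 4^j) − 12·(2·3^{j−1} + 4^{j−1}) = 2·(7·3 − 12)3^{j−1} + (7·4 − 12)4^{j−1} = 18·3^{j−1} + 16·4^{j−1} = 2·3^{j+1} + 4^{j+1}.
Hence x[k] = 2·3^k + 4^k for every k ≥ 0, by strong induction.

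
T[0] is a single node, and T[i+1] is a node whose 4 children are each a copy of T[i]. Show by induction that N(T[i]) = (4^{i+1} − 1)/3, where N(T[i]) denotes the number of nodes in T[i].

Base case: N(T[0]) = 1, and (4^{0+1} − 1)/3 = 1.
Assume N(T[r]) = (4^{r+1} − 1)/3.
Then N(T[r+1]) = 1 + 4N(T[r]) = 1 + 4·(4^{r+1} − 1)/3 = 1 + (4^{r+2} − 4)/3 = (3 + 4^{r+2} − 4)/3 = (4^{r+2} − 1)/3.
So the formula holds for r+1, and by induction N(T[i]) = (4^{i+1} − 1)/3 for all i ≥ 0.

N(T[i]) = (4^{i+1} − 1)/3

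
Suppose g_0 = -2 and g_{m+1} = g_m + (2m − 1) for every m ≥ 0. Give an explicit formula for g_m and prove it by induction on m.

Claim: g_m = m^2 − 2m − 2.

Base case: g_0 = -2, and 0^2 − 2·0 − 2 = -2.
Assume g_r = r^2 − 2r − 2.
Then g_{r+1} = g_r + (2r − 1) = (r^2 − 2r − 2) + (2r − 1) = r^2 − 3,
and (r+1)^2 − 2·(r+1) − 2 = r^2 − 3.
This completes the inductive step, so g_m = m^2 − 2m − 2 for all m ≥ 0.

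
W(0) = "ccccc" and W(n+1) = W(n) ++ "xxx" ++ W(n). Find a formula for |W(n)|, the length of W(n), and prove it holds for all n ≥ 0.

Claim: |W(n)| = 2^{n+3} − 3.

Base case: |W(0)| = 5, and 2^{0+3} − 3 = 5.
Assume |W(k)| = 2^{k+3} − 3.
Then |W(k+1)| = |W(k)| + 3 + |W(k)| = 2|W(k)| + 3 = 2(2^{k+3} − 3) + 3 = 2^{k+1+3} − 6 + 3 = 2^{k+1+3} − 3.
Hence |W(n)| = 2^{n+3} − 3 for every n ≥ 0, by induction.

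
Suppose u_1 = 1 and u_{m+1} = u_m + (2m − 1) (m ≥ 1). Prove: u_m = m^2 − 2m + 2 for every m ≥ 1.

Base case: u_1 = 1, and 1^2 − 2·1 + 2 = 1.
Assume u_k = k^2 − 2k + 2.
Then u_{k+1} = u_k + (2k − 1) = (k^2 − 2k + 2) + (2k − 1) = k^2 + 1,
and (k+1)^2 − 2·(k+1) + 2 = k^2 + 1.
This completes the inductive step, so u_m = m^2 − 2m + 2 for all m ≥ 1.

u_m = m^2 − 2m + 2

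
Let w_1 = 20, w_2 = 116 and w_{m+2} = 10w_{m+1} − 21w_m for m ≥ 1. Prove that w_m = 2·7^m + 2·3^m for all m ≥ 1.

Base cases: w_1 = 20 and 2·7^1 + 2·3^1 = 20; w_2 = 116 and 2·7^2 + 2·3^2 = 116.
Assume w_j = 2·7^j + 2·3^j for all 1 ≤ j ≤ r, where r ≥ 2.
Then w_{r+1} = 10w_r − 21w_{r−1} = 10·(2·7^r + 2·3^r) − 21·(2·7^{r−1} + 2·3^{r−1}) = 2·(10·7 − 21)7^{r−1} + 2·(10·3 − 21)3^{r−1} = 98·7^{r−1} + 18·3^{r−1} = 2·7^{r+1} + 2·3^{r+1}.
This completes the inductive step, so w_m = 2·7^m + 2·3^m for all m ≥ 1.

w_m = 2·7^m + 2·3^m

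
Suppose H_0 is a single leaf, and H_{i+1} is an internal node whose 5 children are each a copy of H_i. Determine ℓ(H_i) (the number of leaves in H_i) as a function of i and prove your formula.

Claim: ℓ(H_i) = 5^i.

Base case: ℓ(H_0) = 1, and 5^0 = 1.
Assume ℓ(H_j) = 5^j.
Then ℓ(H_{j+1}) = 5·ℓ(H_j) = 5·5^j = 5^{j+1}.
So the formula holds for j+1, and by induction ℓ(H_i) = 5^i for all i ≥ 0.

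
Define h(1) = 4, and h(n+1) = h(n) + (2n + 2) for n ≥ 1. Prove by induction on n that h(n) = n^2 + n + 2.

Base case: h(1) = 4, and 1^2 + 1 + 2 = 4.
Assume h(k) = k^2 + k + 2.
Then h(k+1) = h(k) + (2k + 2) = (k^2 + k + 2) + (2k + 2) = k^2 + 3k + 4,
and (k+1)^2 + (k+1) + 2 = k^2 + 3k + 4.
By induction, h(n) = n^2 + n + 2 for all n ≥ 1.

h(n) = n^2 + n + 2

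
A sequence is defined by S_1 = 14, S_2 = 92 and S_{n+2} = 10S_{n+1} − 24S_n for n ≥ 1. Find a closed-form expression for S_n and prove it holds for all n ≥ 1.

Claim: S_n = 3·6^n − 4^n.

Base cases: S_1 = 14 and 3·6^1 − 4^1 = 14; S_2 = 92 and 3·6^2 − 4^2 = 92.
Assume S_j = 3·6^j − 4^j for all 1 ≤ j ≤ r, where r ≥ 2.
Then S_{r+1} = 10S_r − 24S_{r−1} = 10·(3·6^r − 4^r) − 24·(3·6^{r−1} − 4^{r−1}) = 3·(10·6 − 24)6^{r−1} − (10·4 − 24)4^{r−1} = 108·6^{r−1} − 16·4^{r−1} = 3·6^{r+1} − 4^{r+1}.
Hence S_n = 3·6^n − 4^n for every n ≥ 1, by strong induction.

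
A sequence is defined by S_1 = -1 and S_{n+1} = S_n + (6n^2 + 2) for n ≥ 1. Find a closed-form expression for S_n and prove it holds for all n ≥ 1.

Claim: S_n = 2n^3 − 3n^2 + 3n − 3.

Base case: S_1 = -1, and 2·1^3 − 3·1^2 + 3·1 − 3 = -1.
Assume S_k = 2k^3 − 3k^2 + 3k − 3.
Then S_{k+1} = S_k + (6k^2 + 2) = (2k^3 − 3k^2 + 3k − 3) + (6k^2 + 2) = 2k^3 + 3k^2 + 3k − 1,
and 2·(k+1)^3 − 3·(k+1)^2 + 3·(k+1) − 3 = 2k^3 + 3k^2 + 3k − 1.
By induction, S_n = 2n^3 − 3n^2 + 3n − 3 for all n ≥ 1.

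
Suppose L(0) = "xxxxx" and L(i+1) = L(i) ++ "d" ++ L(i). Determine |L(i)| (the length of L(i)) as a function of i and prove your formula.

Claim: |L(i)| = 6·2^i − 1.

Base case: |L(0)| = 5, and 6·2^0 − 1 = 5.
Assume |L(r)| = 6·2^r − 1.
Then |L(r+1)| = |L(r)| + 1 + |L(r)| = 2|L(r)| + 1 = 2(6·2^r − 1) + 1 = 6·2^{r+1} − 2 + 1 = 6·2^{r+1} − 1.
By induction, |L(i)| = 6·2^i − 1 for all i ≥ 0.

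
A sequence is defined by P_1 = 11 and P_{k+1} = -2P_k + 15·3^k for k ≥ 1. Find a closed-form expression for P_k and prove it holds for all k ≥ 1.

Claim: P_k = -(-2)^k + 3·3^k.

Base case: P_1 = 11, and -(-2)^1 + 3·3^1 = 2 + 9 = 11.
Assume P_m = -(-2)^m + 3·3^m for some m ≥ 1.
Then P_{m+1} = -2P_m + 15·3^m = -2·(-(-2)^m + 3·3^m) + 15·3^m = -(-2)^{m+1} − 6·3^m + 15·3^m = -(-2)^{m+1} + 9·3^m = -(-2)^{m+1} + 3·3^{m+1}.
Hence P_k = -(-2)^k + 3·3^k for every k ≥ 1, by induction.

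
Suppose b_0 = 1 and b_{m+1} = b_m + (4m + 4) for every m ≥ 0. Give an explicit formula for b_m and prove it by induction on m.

Claim: b_m = 2m^2 + 2m + 1.

Base case: b_0 = 1, and 2·0^2 + 2·0 + 1 = 1.
Assume b_r = 2r^2 + 2r + 1.
Then b_{r+1} = b_r + (4r + 4) = (2r^2 + 2r + 1) + (4r + 4) = 2r^2 + 6r + 5,
and 2·(r+1)^2 + 2·(r+1) + 1 = 2r^2 + 6r + 5.
Hence b_m = 2m^2 + 2m + 1 for every m ≥ 0, by induction.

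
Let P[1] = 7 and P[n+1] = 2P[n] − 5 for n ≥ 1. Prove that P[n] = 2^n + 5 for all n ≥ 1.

Base case: P[1] = 7, and 2^1 + 5 = 2 + 5 = 7.
Assume P[j] = 2^j + 5 for some j ≥ 1.
Then P[j+1] = 2P[j] − 5 = 2·(2^j + 5) − 5 = 2^{j+1} + 10 − 5 = 2^{j+1} + 5.
This completes the inductive step, so P[n] = 2^n + 5 for all n ≥ 1.

P[n] = 2^n + 5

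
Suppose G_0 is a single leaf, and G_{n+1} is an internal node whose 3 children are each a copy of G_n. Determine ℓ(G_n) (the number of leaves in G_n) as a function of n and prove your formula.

Claim: ℓ(G_n) = 3^n.

Base case: ℓ(G_0) = 1, and 3^0 = 1.
Assume ℓ(G_k) = 3^k.
Then ℓ(G_{k+1}) = 3·ℓ(G_k) = 3·3^k = 3^{k+1}.
So the formula holds for k+1, and by induction ℓ(G_n) = 3^n for all n ≥ 0.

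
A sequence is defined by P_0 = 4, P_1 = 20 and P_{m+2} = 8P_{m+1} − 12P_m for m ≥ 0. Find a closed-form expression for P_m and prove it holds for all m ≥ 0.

Claim: P_m = 3·6^m + 2^m.

Base cases: P_0 = 4 and 3·6^0 + 2^0 = 4; P_1 = 20 and 3·6^1 + 2^1 = 20.
Assume P_j = 3·6^j + 2^j for all 0 ≤ j ≤ k, where k ≥ 1.
Then P_{k+1} = 8P_k − 12P_{k−1} = 8·(3·6^k + 2^k) − 12·(3·6^{k−1} + 2^{k−1}) = 3·(8·6 − 12)6^{k−1} + (8·2 − 12)2^{k−1} = 108·6^{k−1} + 4·2^{k−1} = 3·6^{k+1} + 2^{k+1}.
Hence P_m = 3·6^m + 2^m for every m ≥ 0, by strong induction.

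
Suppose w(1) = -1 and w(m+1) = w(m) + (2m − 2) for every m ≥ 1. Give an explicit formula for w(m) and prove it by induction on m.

Claim: w(m) = m^2 − 3m + 1.

Base case: w(1) = -1, and 1^2 − 3·1 + 1 = -1.
Assume w(k) = k^2 − 3k + 1.
Then w(k+1) = w(k) + (2k − 2) = (k^2 − 3k + 1) + (2k − 2) = k^2 − k − 1,
and (k+1)^2 − 3·(k+1) + 1 = k^2 − k − 1.
This completes the inductive step, so w(m) = m^2 − 3m + 1 for all m ≥ 1.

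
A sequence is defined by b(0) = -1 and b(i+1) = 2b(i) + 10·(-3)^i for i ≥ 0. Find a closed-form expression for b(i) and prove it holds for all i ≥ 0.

Claim: b(i) = 2^i − 2·(-3)^i.

Base case: b(0) = -1, and 2^0 − 2·(-3)^0 = 1 − 2 = -1.
Assume b(k) = 2^k − 2·(-3)^k for some k ≥ 0.
Then b(k+1) = 2b(k) + 10·(-3)^k = 2·(2^k − 2·(-3)^k) + 10·(-3)^k = 2^{k+1} − 4·(-3)^k + 10·(-3)^k = 2^{k+1} + 6·(-3)^k = 2^{k+1} − 2·(-3)^{k+1}.
By induction, b(i) = 2^i − 2·(-3)^i for all i ≥ 0.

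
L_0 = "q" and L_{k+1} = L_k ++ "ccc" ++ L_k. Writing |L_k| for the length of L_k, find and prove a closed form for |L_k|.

Claim: |L_k| = 2^{k+2} − 3.

Base case: |L_0| = 1, and 2^{0+2} − 3 = 1.
Assume |L_j| = 2^{j+2} − 3.
Then |L_{j+1}| = |L_j| + 3 + |L_j| = 2|L_j| + 3 = 2(2^{j+2} − 3) + 3 = 2^{j+3} − 6 + 3 = 2^{j+3} − 3.
So the formula holds for j+1, and by induction |L_k| = 2^{k+2} − 3 for all k ≥ 0.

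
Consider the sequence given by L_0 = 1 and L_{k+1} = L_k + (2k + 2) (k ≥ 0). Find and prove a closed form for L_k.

Claim: L_k = k^2 + k + 1.

Base case: L_0 = 1, and 0^2 + 0 + 1 = 1.
Assume L_m = m^2 + m + 1.
Then L_{m+1} = L_m + (2m + 2) = (m^2 + m + 1) + (2m + 2) = m^2 + 3m + 3,
and (m+1)^2 + (m+1) + 1 = m^2 + 3m + 3.
This completes the inductive step, so L_k = k^2 + k + 1 for all k ≥ 0.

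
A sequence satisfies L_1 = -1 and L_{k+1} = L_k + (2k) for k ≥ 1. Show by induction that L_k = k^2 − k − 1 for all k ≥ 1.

Base case: L_1 = -1, and 1^2 − 1 − 1 = -1.
Assume L_m = m^2 − m − 1.
Then L_{m+1} = L_m + (2m) = (m^2 − m − 1) + (2m) = m^2 + m − 1,
and (m+1)^2 − (m+1) − 1 = m^2 + m − 1.
By induction, L_k = k^2 − k − 1 for all k ≥ 1.

L_k = k^2 − k − 1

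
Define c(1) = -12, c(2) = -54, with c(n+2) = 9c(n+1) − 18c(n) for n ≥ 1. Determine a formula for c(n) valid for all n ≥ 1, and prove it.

Claim: c(n) = -6^n − 2·3^n.

Base cases: c(1) = -12 and -6^1 − 2·3^1 = -12; c(2) = -54 and -6^2 − 2·3^2 = -54.
Assume c(i) = -6^i − 2·3^i for all 1 ≤ i ≤ j, where j ≥ 2.
Then c(j+1) = 9c(j) − 18c(j−1) = 9·(-6^j − 2·3^j) − 18·(-6^{j−1} − 2·3^{j−1}) = -(9·6 − 18)6^{j−1} − 2·(9·3 − 18)3^{j−1} = -36·6^{j−1} − 18·3^{j−1} = -6^{j+1} − 2·3^{j+1}.
Hence c(n) = -6^n − 2·3^n for every n ≥ 1, by strong induction.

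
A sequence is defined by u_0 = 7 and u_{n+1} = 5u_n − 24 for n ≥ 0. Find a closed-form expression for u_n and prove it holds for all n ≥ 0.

Claim: u_n = 5^n + 6.

Base case: u_0 = 7, and 5^0 + 6 = 1 + 6 = 7.
Assume u_j = 5^j + 6 for some j ≥ 0.
Then u_{j+1} = 5u_j − 24 = 5·(5^j + 6) − 24 = 5^{j+1} + 30 − 24 = 5^{j+1} + 6.
This completes the inductive step, so u_n = 5^n + 6 for all n ≥ 0.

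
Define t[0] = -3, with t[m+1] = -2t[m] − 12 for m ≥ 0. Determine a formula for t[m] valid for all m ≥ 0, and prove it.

Claim: t[m] = (-2)^m − 4.

Base case: t[0] = -3, and (-2)^0 − 4 = 1 − 4 = -3.
Assume t[j] = (-2)^j − 4 for some j ≥ 0.
Then t[j+1] = -2t[j] − 12 = -2·((-2)^j − 4) − 12 = -2·(-2)^j + 8 − 12 = (-2)^{j+1} − 4.
By induction, t[m] = (-2)^m − 4 for all m ≥ 0.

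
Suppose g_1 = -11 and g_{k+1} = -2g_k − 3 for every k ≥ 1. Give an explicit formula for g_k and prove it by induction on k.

Claim: g_k = 5·(-2)^k − 1.

Base case: g_1 = -11, and 5·(-2)^1 − 1 = -10 − 1 = -11.
Assume g_m = 5·(-2)^m − 1 for some m ≥ 1.
Then g_{m+1} = -2g_m − 3 = -2·(5·(-2)^m − 1) − 3 = -10·(-2)^m + 2 − 3 = 5·(-2)^{m+1} − 1.
This completes the inductive step, so g_k = 5·(-2)^k − 1 for all k ≥ 1.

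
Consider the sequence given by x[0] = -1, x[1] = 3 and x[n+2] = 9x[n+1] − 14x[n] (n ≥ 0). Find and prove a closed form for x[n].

Claim: x[n] = 7^n − 2·2^n.

Base cases: x[0] = -1 and 7^0 − 2·2^0 = -1; x[1] = 3 and 7^1 − 2·2^1 = 3.
Assume x[j] = 7^j − 2·2^j for all 0 ≤ j ≤ m, where m ≥ 1.
Then x[m+1] = 9x[m] − 14x[m−1] = 9·(7^m − 2·2^m) − 14·(7^{m−1} − 2·2^{m−1}) = (9·7 − 14)7^{m−1} − 2·(9·2 − 14)2^{m−1} = 49·7^{m−1} − 8·2^{m−1} = 7^{m+1} − 2·2^{m+1}.
Hence x[n] = 7^n − 2·2^n for every n ≥ 0, by strong induction.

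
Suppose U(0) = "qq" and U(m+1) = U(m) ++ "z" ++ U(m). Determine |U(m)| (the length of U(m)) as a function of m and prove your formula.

Claim: |U(m)| = 3·2^m − 1.

Base case: |U(0)| = 2, and 3·2^0 − 1 = 2.
Assume |U(k)| = 3·2^k − 1.
Then |U(k+1)| = |U(k)| + 1 + |U(k)| = 2|U(k)| + 1 = 2(3·2^k − 1) + 1 = 3·2^{k+1} − 2 + 1 = 3·2^{k+1} − 1.
Hence |U(m)| = 3·2^m − 1 for every m ≥ 0, by induction.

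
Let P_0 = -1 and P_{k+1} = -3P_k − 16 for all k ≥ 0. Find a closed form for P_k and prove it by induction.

Claim: P_k = 3·(-3)^k − 4.

Base case: P_0 = -1, and 3·(-3)^0 − 4 = 3 − 4 = -1.
Assume P_r = 3·(-3)^r − 4 for some r ≥ 0.
Then P_{r+1} = -3P_r − 16 = -3·(3·(-3)^r − 4) − 16 = -9·(-3)^r + 12 − 16 = 3·(-3)^{r+1} − 4.
By induction, P_k = 3·(-3)^k − 4 for all k ≥ 0.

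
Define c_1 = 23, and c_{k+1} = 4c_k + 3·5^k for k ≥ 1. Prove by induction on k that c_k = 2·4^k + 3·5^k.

Base case: c_1 = 23, and 2·4^1 + 3·5^1 = 8 + 15 = 23.
Assume c_j = 2·4^j + 3·5^j for some j ≥ 1.
Then c_{j+1} = 4c_j + 3·5^j = 4·(2·4^j + 3·5^j) + 3·5^j = 2·4^{j+1} + 12·5^j + 3·5^j = 2·4^{j+1} + 15·5^j = 2·4^{j+1} + 3·5^{j+1}.
Hence c_k = 2·4^k + 3·5^k for every k ≥ 1, by induction.

c_k = 2·4^k + 3·5^k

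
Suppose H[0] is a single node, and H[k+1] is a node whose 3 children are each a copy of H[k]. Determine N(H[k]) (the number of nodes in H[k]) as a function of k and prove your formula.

Claim: N(H[k]) = (3^{k+1} − 1)/2.

Base case: N(H[0]) = 1, and (3^{0+1} − 1)/2 = 1.
Assume N(H[j]) = (3^{j+1} − 1)/2.
Then N(H[j+1]) = 1 + 3N(H[j]) = 1 + 3·(3^{j+1} − 1)/2 = 1 + (3^{j+2} − 3)/2 = (2 + 3^{j+2} − 3)/2 = (3^{j+2} − 1)/2.
So the formula holds for j+1, and by induction N(H[k]) = (3^{k+1} − 1)/2 for all k ≥ 0.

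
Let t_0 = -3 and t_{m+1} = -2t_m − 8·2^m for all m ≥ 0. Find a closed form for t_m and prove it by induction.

Claim: t_m = -(-2)^m − 2·2^m.

Base case: t_0 = -3, and -(-2)^0 − 2·2^0 = -1 − 2 = -3.
Assume t_k = -(-2)^k − 2·2^k for some k ≥ 0.
Then t_{k+1} = -2t_k − 8·2^k = -2·(-(-2)^k − 2·2^k) − 8·2^k = -(-2)^{k+1} + 4·2^k − 8·2^k = -(-2)^{k+1} − 4·2^k = -(-2)^{k+1} − 2·2^{k+1}.
By induction, t_m = -(-2)^m − 2·2^m for all m ≥ 0.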